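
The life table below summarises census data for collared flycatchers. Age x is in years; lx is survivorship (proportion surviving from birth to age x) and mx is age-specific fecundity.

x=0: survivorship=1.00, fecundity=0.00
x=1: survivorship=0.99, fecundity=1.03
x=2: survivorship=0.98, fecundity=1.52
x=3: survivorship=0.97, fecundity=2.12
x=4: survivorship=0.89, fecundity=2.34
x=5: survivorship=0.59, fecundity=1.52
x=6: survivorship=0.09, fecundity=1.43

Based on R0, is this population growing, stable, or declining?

growing

R0 = Σ lx·mx = 0 + 1.0197 + 1.4896 + 2.0564 + 2.0826 + 0.8968 + 0.1287 = 7.6738
R0 > 1, so the population is growing.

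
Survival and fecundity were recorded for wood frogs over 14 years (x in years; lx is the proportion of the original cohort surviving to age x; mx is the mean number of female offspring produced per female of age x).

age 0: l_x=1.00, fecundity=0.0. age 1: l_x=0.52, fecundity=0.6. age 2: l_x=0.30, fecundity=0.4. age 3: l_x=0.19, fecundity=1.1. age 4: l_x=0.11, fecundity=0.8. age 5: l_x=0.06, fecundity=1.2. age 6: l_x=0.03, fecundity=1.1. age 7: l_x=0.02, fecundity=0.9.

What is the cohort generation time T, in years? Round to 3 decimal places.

2.600

lx·mx: 0, 0.312, 0.12, 0.209, 0.088, 0.072, 0.033, 0.018 → R0 = 0.852
x·lx·mx: 0, 0.312, 0.24, 0.627, 0.352, 0.36, 0.198, 0.126 → Σ = 2.215
T = 2.215 / 0.852 = 2.599765… → 2.600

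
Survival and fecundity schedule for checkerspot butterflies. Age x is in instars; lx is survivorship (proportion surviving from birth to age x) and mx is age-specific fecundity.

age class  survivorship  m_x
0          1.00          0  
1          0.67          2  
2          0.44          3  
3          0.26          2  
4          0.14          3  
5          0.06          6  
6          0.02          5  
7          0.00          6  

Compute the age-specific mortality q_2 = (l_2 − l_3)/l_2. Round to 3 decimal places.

0.409

q_2 = (l_2 − l_3) / l_2 = (0.44 − 0.26) / 0.44
     = 0.18 / 0.44 = 0.409091… → 0.409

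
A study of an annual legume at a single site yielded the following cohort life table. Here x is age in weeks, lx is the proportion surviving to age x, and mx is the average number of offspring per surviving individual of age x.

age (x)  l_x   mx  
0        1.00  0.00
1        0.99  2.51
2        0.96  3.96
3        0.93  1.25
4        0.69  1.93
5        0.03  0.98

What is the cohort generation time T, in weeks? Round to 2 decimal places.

lx·mx: 0, 2.4849, 3.8016, 1.1625, 1.3317, 0.0294 → R0 = 8.8101
x·lx·mx: 0, 2.4849, 7.6032, 3.4875, 5.3268, 0.147 → Σ = 19.0494
T = 19.0494 / 8.8101 = 2.162223… → 2.16

2.16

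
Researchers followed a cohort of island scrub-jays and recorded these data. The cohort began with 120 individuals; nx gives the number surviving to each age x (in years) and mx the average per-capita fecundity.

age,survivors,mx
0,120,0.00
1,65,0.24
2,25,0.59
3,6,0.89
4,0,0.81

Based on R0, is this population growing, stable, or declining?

lx = nx/n0 = nx/120: 1, 0.54167…, 0.20833…, 0.05, 0
R0 = Σ lx·mx = 0 + 0.13… + 0.122917… + 0.0445 + 0 = 0.297417…
R0 < 1, so the population is declining.

declining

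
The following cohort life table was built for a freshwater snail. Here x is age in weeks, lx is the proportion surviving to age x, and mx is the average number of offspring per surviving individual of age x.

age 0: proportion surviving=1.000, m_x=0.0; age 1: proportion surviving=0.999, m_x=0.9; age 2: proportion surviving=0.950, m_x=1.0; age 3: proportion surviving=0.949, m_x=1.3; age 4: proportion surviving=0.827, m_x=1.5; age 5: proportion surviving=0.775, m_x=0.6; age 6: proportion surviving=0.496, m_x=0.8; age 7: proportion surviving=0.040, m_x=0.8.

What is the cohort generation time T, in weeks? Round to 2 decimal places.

lx·mx: 0, 0.8991, 0.95, 1.2337, 1.2405, 0.465, 0.3968, 0.032 → R0 = 5.2171
x·lx·mx: 0, 0.8991, 1.9, 3.7011, 4.962, 2.325, 2.3808, 0.224 → Σ = 16.392
T = 16.392 / 5.2171 = 3.141975… → 3.14

3.14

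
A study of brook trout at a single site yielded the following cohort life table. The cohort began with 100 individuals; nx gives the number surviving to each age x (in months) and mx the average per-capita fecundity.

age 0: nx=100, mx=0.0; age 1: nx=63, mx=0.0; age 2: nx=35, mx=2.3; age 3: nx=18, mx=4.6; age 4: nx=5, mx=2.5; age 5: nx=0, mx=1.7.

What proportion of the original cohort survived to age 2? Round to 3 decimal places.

l_2 = n_2/n_0 = 35/100 = 0.35 → 0.350

0.350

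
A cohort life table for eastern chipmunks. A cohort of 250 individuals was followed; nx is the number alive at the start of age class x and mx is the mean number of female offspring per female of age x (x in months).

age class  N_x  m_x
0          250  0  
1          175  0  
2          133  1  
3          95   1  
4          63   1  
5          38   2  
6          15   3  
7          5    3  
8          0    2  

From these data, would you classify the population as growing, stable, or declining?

growing

lx = nx/n0 = nx/250: 1, 0.7, 0.532, 0.38, 0.252, 0.152, 0.06, 0.02, 0
R0 = Σ lx·mx = 0 + 0 + 0.532 + 0.38 + 0.252 + 0.304 + 0.18 + 0.06 + 0 = 1.708
R0 > 1, so the population is growing.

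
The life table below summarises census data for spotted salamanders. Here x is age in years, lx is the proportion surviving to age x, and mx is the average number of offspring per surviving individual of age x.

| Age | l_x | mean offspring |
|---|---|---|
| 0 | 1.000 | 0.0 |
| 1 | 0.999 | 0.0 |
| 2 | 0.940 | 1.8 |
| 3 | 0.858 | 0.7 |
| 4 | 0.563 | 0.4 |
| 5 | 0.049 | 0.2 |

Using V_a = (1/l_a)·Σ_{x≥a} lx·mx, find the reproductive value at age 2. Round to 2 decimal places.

2.69

lx·mx for x ≥ 2: 1.692, 0.6006, 0.2252, 0.0098 → sum = 2.5276
V_2 = 2.5276 / l_2 = 2.5276 / 0.94 = 2.688936… → 2.69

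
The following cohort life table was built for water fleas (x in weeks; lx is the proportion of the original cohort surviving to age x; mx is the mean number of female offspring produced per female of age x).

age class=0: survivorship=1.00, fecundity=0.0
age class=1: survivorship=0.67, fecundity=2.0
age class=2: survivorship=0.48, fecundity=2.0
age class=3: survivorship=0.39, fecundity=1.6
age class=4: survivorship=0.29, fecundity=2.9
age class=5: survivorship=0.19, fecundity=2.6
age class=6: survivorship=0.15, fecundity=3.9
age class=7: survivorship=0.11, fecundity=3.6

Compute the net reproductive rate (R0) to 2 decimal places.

5.24

lx·mx by age: 0, 1.34, 0.96, 0.624, 0.841, 0.494, 0.585, 0.396
R0 = Σ lx·mx = 5.24 → 5.24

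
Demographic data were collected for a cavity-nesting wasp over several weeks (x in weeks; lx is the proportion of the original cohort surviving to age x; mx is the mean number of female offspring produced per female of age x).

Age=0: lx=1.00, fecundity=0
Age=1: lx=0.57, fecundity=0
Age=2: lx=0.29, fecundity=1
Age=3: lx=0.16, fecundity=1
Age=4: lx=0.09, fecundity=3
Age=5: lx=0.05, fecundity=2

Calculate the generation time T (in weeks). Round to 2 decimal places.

3.22

lx·mx: 0, 0, 0.29, 0.16, 0.27, 0.1 → R0 = 0.82
x·lx·mx: 0, 0, 0.58, 0.48, 1.08, 0.5 → Σ = 2.64
T = 2.64 / 0.82 = 3.219512… → 3.22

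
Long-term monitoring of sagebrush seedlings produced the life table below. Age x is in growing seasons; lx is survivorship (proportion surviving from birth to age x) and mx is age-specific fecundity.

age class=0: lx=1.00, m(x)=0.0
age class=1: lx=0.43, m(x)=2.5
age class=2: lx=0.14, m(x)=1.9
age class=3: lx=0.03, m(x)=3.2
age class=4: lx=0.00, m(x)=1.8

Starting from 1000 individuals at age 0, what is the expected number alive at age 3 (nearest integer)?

30

Expected survivors = N0 · l_3 = 1000 × 0.03 = 30 → 30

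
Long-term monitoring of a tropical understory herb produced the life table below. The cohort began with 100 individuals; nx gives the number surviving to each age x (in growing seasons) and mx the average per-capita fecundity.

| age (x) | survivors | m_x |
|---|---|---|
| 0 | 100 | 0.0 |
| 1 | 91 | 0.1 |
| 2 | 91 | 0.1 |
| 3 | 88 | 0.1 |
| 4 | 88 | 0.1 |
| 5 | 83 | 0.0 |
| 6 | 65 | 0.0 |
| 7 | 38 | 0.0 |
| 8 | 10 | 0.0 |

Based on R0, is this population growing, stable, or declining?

declining

lx = nx/n0 = nx/100: 1, 0.91, 0.91, 0.88, 0.88, 0.83, 0.65, 0.38, 0.1
R0 = Σ lx·mx = 0 + 0.091 + 0.091 + 0.088 + 0.088 + 0 + 0 + 0 + 0 = 0.358
R0 < 1, so the population is declining.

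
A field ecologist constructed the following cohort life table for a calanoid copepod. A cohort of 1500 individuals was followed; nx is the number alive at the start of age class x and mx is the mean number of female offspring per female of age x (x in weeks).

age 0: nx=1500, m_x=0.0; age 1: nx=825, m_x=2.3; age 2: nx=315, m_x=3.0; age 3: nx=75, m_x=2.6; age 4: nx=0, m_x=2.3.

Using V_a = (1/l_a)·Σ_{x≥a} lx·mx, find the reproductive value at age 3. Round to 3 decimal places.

2.600

lx = nx/n0 = nx/1500: 1, 0.55, 0.21, 0.05, 0
lx·mx for x ≥ 3: 0.13, 0 → sum = 0.13
V_3 = 0.13 / l_3 = 0.13 / 0.05 = 2.6 → 2.600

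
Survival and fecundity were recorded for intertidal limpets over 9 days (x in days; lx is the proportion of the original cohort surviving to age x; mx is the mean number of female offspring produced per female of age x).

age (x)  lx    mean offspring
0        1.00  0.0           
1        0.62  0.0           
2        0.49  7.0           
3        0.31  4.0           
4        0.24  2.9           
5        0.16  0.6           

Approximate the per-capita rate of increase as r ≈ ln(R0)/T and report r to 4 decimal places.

R0 = Σ lx·mx = 0 + 0 + 3.43 + 1.24 + 0.696 + 0.096 = 5.462
Σ x·lx·mx = 13.844; T = 13.844/5.462 = 2.5346…
r ≈ ln(R0)/T = ln(5.462)/2.5346… = 0.669854… → 0.6699

0.6699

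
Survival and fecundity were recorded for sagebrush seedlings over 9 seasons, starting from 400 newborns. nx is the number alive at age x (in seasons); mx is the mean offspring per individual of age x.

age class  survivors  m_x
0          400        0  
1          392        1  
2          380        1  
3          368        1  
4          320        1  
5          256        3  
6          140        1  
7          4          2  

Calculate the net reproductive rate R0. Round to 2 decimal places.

5.94

lx = nx/n0 = nx/400: 1, 0.98, 0.95, 0.92, 0.8, 0.64, 0.35, 0.01
lx·mx by age: 0, 0.98, 0.95, 0.92, 0.8, 1.92, 0.35, 0.02
R0 = Σ lx·mx = 5.94 → 5.94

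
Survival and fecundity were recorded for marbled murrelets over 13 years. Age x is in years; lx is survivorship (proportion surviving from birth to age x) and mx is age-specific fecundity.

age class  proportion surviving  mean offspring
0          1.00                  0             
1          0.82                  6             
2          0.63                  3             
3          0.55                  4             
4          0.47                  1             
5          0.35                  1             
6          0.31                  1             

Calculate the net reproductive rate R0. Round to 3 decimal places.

lx·mx by age: 0, 4.92, 1.89, 2.2, 0.47, 0.35, 0.31
R0 = Σ lx·mx = 10.14 → 10.140

10.140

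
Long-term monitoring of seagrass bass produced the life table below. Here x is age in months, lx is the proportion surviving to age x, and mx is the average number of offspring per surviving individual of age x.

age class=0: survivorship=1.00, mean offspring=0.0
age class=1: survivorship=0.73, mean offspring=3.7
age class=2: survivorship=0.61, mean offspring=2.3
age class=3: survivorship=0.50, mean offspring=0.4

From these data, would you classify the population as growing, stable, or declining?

R0 = Σ lx·mx = 0 + 2.701 + 1.403 + 0.2 = 4.304
R0 > 1, so the population is growing.

growing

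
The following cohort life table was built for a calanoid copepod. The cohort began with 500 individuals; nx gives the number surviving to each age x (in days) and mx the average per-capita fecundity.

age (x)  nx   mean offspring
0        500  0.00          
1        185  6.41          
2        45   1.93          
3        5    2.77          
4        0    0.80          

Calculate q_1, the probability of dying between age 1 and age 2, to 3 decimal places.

lx = nx/n0 = nx/500: 1, 0.37, 0.09, 0.01, 0
q_1 = (l_1 − l_2) / l_1 = (0.37 − 0.09) / 0.37
     = 0.28 / 0.37 = 0.756757… → 0.757

0.757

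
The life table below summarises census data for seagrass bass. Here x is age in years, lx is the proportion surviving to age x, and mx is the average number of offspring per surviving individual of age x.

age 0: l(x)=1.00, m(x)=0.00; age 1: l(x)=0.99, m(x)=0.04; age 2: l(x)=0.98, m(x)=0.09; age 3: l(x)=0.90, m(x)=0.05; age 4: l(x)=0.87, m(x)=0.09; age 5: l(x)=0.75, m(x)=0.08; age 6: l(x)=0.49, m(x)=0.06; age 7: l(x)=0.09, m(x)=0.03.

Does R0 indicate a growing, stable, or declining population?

declining

R0 = Σ lx·mx = 0 + 0.0396 + 0.0882 + 0.045 + 0.0783 + 0.06 + 0.0294 + 0.0027 = 0.3432
R0 < 1, so the population is declining.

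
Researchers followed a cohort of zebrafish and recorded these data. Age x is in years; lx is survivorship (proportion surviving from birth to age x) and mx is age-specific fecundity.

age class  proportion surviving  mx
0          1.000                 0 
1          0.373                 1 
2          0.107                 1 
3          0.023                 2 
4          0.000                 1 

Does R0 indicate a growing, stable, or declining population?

R0 = Σ lx·mx = 0 + 0.373 + 0.107 + 0.046 + 0 = 0.526
R0 < 1, so the population is declining.

declining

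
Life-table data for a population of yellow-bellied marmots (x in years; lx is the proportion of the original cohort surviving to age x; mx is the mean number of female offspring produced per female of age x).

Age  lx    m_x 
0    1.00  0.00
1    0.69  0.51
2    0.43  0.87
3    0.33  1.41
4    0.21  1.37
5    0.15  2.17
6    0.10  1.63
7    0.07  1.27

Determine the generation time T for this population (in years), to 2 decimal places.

3.34

lx·mx: 0, 0.3519, 0.3741, 0.4653, 0.2877, 0.3255, 0.163, 0.0889 → R0 = 2.0564
x·lx·mx: 0, 0.3519, 0.7482, 1.3959, 1.1508, 1.6275, 0.978, 0.6223 → Σ = 6.8746
T = 6.8746 / 2.0564 = 3.343027… → 3.34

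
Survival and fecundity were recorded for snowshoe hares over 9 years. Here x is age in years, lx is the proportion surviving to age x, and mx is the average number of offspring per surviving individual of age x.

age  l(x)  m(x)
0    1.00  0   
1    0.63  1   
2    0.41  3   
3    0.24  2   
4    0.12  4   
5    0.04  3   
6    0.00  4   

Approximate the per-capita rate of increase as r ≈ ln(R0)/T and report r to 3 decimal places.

R0 = Σ lx·mx = 0 + 0.63 + 1.23 + 0.48 + 0.48 + 0.12 + 0 = 2.94
Σ x·lx·mx = 7.05; T = 7.05/2.94 = 2.39796…
r ≈ ln(R0)/T = ln(2.94)/2.39796… = 0.44972… → 0.450

0.450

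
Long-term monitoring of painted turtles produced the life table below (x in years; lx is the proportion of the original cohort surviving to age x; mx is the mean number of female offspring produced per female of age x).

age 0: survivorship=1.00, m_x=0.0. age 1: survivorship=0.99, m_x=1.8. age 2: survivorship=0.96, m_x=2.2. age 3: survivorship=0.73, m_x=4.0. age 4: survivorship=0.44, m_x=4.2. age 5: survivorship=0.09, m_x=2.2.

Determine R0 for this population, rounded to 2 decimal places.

lx·mx by age: 0, 1.782, 2.112, 2.92, 1.848, 0.198
R0 = Σ lx·mx = 8.86 → 8.86

8.86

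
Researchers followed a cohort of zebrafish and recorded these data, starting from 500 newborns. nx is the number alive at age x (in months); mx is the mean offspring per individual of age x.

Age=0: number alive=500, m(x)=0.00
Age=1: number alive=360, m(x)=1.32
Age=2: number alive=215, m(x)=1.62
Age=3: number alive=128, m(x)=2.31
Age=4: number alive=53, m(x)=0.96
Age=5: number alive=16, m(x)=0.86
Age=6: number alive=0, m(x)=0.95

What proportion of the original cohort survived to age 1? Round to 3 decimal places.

l_1 = n_1/n_0 = 360/500 = 0.72 → 0.720

0.720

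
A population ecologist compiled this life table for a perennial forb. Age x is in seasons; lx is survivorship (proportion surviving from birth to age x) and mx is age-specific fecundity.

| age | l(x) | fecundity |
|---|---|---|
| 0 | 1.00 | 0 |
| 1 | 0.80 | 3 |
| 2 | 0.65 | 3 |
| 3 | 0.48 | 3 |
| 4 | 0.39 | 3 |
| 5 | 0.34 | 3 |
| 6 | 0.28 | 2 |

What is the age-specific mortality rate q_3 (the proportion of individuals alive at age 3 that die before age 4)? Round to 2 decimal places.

0.19

q_3 = (l_3 − l_4) / l_3 = (0.48 − 0.39) / 0.48
     = 0.09 / 0.48 = 0.1875 → 0.19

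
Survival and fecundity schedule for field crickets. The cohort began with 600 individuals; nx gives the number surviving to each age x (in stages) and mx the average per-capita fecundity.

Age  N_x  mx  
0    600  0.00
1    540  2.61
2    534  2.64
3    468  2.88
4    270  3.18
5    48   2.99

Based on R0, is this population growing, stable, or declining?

lx = nx/n0 = nx/600: 1, 0.9, 0.89, 0.78, 0.45, 0.08
R0 = Σ lx·mx = 0 + 2.349 + 2.3496 + 2.2464 + 1.431 + 0.2392 = 8.6152
R0 > 1, so the population is growing.

growing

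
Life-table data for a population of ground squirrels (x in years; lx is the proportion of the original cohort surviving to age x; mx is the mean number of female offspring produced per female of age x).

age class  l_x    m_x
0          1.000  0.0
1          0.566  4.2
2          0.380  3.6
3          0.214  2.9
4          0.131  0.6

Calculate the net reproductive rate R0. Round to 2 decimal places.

4.44

lx·mx by age: 0, 2.3772, 1.368, 0.6206, 0.0786
R0 = Σ lx·mx = 4.4444 → 4.44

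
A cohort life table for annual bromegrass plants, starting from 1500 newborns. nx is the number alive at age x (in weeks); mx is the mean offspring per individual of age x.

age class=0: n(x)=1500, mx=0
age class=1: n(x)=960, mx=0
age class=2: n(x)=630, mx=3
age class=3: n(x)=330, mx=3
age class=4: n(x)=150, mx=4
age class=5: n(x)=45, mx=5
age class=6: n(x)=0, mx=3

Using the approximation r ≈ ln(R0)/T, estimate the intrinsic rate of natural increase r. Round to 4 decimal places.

0.3260

lx = nx/n0 = nx/1500: 1, 0.64, 0.42, 0.22, 0.1, 0.03, 0
R0 = Σ lx·mx = 0 + 0 + 1.26 + 0.66 + 0.4 + 0.15 + 0 = 2.47
Σ x·lx·mx = 6.85; T = 6.85/2.47 = 2.77328…
r ≈ ln(R0)/T = ln(2.47)/2.77328… = 0.326047… → 0.3260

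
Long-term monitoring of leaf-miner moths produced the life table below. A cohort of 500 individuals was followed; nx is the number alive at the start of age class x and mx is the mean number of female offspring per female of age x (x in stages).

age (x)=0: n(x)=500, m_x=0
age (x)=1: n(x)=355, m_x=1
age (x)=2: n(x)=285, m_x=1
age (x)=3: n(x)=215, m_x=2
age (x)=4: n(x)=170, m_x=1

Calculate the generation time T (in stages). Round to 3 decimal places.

2.335

lx = nx/n0 = nx/500: 1, 0.71, 0.57, 0.43, 0.34
lx·mx: 0, 0.71, 0.57, 0.86, 0.34 → R0 = 2.48
x·lx·mx: 0, 0.71, 1.14, 2.58, 1.36 → Σ = 5.79
T = 5.79 / 2.48 = 2.334677… → 2.335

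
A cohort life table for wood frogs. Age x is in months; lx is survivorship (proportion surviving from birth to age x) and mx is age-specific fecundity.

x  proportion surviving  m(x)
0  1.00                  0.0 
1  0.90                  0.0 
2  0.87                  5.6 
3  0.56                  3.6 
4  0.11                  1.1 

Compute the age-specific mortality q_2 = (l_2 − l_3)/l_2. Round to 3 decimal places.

0.356

q_2 = (l_2 − l_3) / l_2 = (0.87 − 0.56) / 0.87
     = 0.31 / 0.87 = 0.356322… → 0.356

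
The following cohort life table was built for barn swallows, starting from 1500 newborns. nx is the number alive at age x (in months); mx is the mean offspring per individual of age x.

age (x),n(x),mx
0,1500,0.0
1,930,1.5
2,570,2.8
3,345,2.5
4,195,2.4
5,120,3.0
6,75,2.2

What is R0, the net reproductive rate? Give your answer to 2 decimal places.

lx = nx/n0 = nx/1500: 1, 0.62, 0.38, 0.23, 0.13, 0.08, 0.05
lx·mx by age: 0, 0.93, 1.064, 0.575, 0.312, 0.24, 0.11
R0 = Σ lx·mx = 3.231 → 3.23

3.23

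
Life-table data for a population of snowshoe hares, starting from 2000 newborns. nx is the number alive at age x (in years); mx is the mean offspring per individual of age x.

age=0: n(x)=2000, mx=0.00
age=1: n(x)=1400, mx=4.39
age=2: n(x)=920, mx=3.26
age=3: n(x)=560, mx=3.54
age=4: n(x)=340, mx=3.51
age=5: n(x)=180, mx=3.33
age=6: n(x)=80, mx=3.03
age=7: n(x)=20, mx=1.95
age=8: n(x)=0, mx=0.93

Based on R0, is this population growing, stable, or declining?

lx = nx/n0 = nx/2000: 1, 0.7, 0.46, 0.28, 0.17, 0.09, 0.04, 0.01, 0
R0 = Σ lx·mx = 0 + 3.073 + 1.4996 + 0.9912 + 0.5967 + 0.2997 + 0.1212 + 0.0195 + 0 = 6.6009
R0 > 1, so the population is growing.

growing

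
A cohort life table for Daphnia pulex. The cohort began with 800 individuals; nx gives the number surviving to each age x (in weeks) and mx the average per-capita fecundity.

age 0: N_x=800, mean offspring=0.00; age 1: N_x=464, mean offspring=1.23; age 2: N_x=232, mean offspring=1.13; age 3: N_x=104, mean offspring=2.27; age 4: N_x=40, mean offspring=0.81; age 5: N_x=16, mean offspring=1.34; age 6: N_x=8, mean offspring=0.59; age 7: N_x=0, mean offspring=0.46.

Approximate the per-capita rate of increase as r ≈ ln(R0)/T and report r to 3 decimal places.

lx = nx/n0 = nx/800: 1, 0.58, 0.29, 0.13, 0.05, 0.02, 0.01, 0
R0 = Σ lx·mx = 0 + 0.7134 + 0.3277 + 0.2951 + 0.0405 + 0.0268 + 0.0059 + 0 = 1.4094
Σ x·lx·mx = 2.5855; T = 2.5855/1.4094 = 1.83447…
r ≈ ln(R0)/T = ln(1.4094)/1.83447… = 0.18706… → 0.187

0.187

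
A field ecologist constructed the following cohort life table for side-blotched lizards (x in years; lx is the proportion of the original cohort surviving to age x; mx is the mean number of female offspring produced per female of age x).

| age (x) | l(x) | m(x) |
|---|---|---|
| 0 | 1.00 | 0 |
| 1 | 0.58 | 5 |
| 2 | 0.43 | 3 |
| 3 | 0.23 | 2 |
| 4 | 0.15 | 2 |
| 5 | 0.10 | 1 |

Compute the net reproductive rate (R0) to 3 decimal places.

5.050

lx·mx by age: 0, 2.9, 1.29, 0.46, 0.3, 0.1
R0 = Σ lx·mx = 5.05 → 5.050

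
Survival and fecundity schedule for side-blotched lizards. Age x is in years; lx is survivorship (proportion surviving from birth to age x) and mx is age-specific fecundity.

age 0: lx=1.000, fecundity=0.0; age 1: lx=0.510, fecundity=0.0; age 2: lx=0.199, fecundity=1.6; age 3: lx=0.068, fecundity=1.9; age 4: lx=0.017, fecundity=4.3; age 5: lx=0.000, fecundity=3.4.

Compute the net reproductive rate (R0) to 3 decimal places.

0.521

lx·mx by age: 0, 0, 0.3184, 0.1292, 0.0731, 0
R0 = Σ lx·mx = 0.5207 → 0.521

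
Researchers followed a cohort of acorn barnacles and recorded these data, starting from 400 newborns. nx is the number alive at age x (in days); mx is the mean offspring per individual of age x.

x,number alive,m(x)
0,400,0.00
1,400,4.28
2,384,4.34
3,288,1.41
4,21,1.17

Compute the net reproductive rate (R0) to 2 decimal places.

9.52

lx = nx/n0 = nx/400: 1, 1, 0.96, 0.72, 0.0525
lx·mx by age: 0, 4.28, 4.1664, 1.0152, 0.061425
R0 = Σ lx·mx = 9.523025 → 9.52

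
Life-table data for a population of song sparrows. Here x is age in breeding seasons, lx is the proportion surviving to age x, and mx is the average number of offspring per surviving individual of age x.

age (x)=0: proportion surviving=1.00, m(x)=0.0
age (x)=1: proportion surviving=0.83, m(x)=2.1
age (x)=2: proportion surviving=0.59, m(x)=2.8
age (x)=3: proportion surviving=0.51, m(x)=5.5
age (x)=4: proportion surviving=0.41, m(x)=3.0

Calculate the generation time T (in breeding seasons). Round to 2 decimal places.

lx·mx: 0, 1.743, 1.652, 2.805, 1.23 → R0 = 7.43
x·lx·mx: 0, 1.743, 3.304, 8.415, 4.92 → Σ = 18.382
T = 18.382 / 7.43 = 2.474024… → 2.47

2.47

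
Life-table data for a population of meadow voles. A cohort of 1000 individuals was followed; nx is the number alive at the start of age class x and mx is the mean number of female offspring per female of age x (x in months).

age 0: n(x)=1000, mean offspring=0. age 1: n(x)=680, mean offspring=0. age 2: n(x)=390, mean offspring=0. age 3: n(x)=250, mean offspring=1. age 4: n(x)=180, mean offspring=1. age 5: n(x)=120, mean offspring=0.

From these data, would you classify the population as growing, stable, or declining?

declining

lx = nx/n0 = nx/1000: 1, 0.68, 0.39, 0.25, 0.18, 0.12
R0 = Σ lx·mx = 0 + 0 + 0 + 0.25 + 0.18 + 0 = 0.43
R0 < 1, so the population is declining.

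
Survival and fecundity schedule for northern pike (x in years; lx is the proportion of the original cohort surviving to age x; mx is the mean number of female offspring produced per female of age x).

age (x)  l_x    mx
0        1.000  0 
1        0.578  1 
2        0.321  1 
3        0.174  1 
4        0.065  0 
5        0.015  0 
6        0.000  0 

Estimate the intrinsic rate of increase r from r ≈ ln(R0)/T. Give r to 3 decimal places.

0.043

R0 = Σ lx·mx = 0 + 0.578 + 0.321 + 0.174 + 0 + 0 + 0 = 1.073
Σ x·lx·mx = 1.742; T = 1.742/1.073 = 1.62349…
r ≈ ln(R0)/T = ln(1.073)/1.62349… = 0.0434… → 0.043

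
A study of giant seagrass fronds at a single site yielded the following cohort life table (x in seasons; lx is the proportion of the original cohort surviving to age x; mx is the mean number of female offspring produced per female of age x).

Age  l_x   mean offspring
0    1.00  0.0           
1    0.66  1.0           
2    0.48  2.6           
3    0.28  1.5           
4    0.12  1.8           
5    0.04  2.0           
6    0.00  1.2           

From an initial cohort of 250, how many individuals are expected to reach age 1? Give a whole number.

Expected survivors = N0 · l_1 = 250 × 0.66 = 165 → 165

165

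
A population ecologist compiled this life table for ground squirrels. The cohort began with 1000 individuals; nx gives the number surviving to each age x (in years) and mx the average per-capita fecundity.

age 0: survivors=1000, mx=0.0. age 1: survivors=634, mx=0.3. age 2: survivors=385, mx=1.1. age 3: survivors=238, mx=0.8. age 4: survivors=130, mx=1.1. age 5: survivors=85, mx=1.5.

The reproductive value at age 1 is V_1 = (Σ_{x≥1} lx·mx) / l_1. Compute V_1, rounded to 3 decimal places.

lx = nx/n0 = nx/1000: 1, 0.634, 0.385, 0.238, 0.13, 0.085
lx·mx for x ≥ 1: 0.1902, 0.4235, 0.1904, 0.143, 0.1275 → sum = 1.0746
V_1 = 1.0746 / l_1 = 1.0746 / 0.634 = 1.694953… → 1.695

1.695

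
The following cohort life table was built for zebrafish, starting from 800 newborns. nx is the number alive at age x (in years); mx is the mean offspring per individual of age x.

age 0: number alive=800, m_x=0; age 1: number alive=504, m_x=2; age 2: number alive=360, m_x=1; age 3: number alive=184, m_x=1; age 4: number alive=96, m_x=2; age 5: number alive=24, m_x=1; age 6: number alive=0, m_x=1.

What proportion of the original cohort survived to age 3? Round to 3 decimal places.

l_3 = n_3/n_0 = 184/800 = 0.23 → 0.230

0.230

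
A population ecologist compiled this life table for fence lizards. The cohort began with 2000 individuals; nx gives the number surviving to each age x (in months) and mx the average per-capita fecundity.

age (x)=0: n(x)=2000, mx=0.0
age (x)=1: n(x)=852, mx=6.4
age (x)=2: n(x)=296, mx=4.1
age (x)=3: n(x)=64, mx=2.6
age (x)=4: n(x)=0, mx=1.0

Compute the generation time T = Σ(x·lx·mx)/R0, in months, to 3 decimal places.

1.226

lx = nx/n0 = nx/2000: 1, 0.426, 0.148, 0.032, 0
lx·mx: 0, 2.7264, 0.6068, 0.0832, 0 → R0 = 3.4164
x·lx·mx: 0, 2.7264, 1.2136, 0.2496, 0 → Σ = 4.1896
T = 4.1896 / 3.4164 = 1.22632… → 1.226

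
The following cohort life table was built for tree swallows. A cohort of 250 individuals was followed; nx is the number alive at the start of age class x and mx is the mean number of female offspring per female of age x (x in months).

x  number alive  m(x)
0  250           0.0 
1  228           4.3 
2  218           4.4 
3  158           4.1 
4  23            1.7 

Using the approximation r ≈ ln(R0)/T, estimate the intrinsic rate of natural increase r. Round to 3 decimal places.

lx = nx/n0 = nx/250: 1, 0.912, 0.872, 0.632, 0.092
R0 = Σ lx·mx = 0 + 3.9216 + 3.8368 + 2.5912 + 0.1564 = 10.506
Σ x·lx·mx = 19.9944; T = 19.9944/10.506 = 1.90314…
r ≈ ln(R0)/T = ln(10.506)/1.90314… = 1.23582… → 1.236

1.236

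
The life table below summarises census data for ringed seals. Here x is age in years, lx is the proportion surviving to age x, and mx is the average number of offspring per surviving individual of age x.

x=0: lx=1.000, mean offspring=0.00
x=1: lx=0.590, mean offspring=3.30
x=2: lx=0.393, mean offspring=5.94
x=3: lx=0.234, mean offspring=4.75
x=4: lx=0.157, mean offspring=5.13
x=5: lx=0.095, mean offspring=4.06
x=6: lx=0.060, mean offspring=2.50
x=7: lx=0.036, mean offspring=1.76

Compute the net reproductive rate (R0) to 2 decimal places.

lx·mx by age: 0, 1.947, 2.33442, 1.1115, 0.80541, 0.3857, 0.15, 0.06336
R0 = Σ lx·mx = 6.79739 → 6.80

6.80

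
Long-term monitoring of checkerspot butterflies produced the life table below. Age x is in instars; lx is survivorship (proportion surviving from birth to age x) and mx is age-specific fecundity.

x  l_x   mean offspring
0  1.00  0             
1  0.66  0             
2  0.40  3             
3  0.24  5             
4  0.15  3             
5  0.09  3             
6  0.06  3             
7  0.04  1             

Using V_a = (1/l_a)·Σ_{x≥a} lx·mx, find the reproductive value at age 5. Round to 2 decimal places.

lx·mx for x ≥ 5: 0.27, 0.18, 0.04 → sum = 0.49
V_5 = 0.49 / l_5 = 0.49 / 0.09 = 5.444444… → 5.44

5.44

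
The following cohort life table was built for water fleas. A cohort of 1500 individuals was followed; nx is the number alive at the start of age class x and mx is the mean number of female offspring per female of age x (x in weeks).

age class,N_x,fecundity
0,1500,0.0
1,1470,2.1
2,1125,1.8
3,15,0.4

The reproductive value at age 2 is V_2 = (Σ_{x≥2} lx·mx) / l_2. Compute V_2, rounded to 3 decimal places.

lx = nx/n0 = nx/1500: 1, 0.98, 0.75, 0.01
lx·mx for x ≥ 2: 1.35, 0.004 → sum = 1.354
V_2 = 1.354 / l_2 = 1.354 / 0.75 = 1.805333… → 1.805

1.805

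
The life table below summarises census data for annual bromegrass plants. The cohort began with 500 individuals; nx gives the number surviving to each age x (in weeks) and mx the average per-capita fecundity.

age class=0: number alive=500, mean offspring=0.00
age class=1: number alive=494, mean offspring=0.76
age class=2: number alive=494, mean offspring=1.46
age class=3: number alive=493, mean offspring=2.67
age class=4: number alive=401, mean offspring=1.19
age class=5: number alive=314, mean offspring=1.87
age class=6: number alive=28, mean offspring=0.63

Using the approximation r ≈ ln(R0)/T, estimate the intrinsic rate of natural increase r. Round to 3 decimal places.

0.634

lx = nx/n0 = nx/500: 1, 0.988, 0.988, 0.986, 0.802, 0.628, 0.056
R0 = Σ lx·mx = 0 + 0.75088 + 1.44248 + 2.63262 + 0.95438 + 1.17436 + 0.03528 = 6.99
Σ x·lx·mx = 21.4347; T = 21.4347/6.99 = 3.06648…
r ≈ ln(R0)/T = ln(6.99)/3.06648… = 0.63411… → 0.634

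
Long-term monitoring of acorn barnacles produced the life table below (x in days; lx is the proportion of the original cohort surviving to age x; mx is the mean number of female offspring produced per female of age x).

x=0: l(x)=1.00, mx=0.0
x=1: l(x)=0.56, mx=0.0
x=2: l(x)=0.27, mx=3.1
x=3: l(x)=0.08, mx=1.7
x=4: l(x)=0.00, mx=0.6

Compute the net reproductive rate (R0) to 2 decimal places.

0.97

lx·mx by age: 0, 0, 0.837, 0.136, 0
R0 = Σ lx·mx = 0.973 → 0.97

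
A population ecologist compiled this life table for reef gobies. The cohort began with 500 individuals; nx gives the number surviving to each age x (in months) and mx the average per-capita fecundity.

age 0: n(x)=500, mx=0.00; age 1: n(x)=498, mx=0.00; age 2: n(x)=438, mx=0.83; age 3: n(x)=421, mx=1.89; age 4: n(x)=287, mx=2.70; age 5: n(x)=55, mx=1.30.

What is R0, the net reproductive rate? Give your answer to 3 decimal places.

4.011

lx = nx/n0 = nx/500: 1, 0.996, 0.876, 0.842, 0.574, 0.11
lx·mx by age: 0, 0, 0.72708, 1.59138, 1.5498, 0.143
R0 = Σ lx·mx = 4.01126 → 4.011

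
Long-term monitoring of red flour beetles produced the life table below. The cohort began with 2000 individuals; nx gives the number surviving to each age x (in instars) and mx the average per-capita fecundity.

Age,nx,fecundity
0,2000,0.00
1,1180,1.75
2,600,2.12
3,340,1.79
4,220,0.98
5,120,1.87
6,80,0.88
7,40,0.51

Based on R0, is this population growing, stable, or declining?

growing

lx = nx/n0 = nx/2000: 1, 0.59, 0.3, 0.17, 0.11, 0.06, 0.04, 0.02
R0 = Σ lx·mx = 0 + 1.0325 + 0.636 + 0.3043 + 0.1078 + 0.1122 + 0.0352 + 0.0102 = 2.2382
R0 > 1, so the population is growing.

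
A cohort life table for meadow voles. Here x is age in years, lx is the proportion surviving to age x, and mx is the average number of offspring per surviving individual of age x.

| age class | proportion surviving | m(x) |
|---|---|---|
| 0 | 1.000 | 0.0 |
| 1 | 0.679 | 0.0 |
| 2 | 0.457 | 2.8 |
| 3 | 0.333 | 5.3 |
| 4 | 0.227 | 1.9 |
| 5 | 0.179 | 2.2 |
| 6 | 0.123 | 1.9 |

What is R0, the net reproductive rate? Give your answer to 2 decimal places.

4.10

lx·mx by age: 0, 0, 1.2796, 1.7649, 0.4313, 0.3938, 0.2337
R0 = Σ lx·mx = 4.1033 → 4.10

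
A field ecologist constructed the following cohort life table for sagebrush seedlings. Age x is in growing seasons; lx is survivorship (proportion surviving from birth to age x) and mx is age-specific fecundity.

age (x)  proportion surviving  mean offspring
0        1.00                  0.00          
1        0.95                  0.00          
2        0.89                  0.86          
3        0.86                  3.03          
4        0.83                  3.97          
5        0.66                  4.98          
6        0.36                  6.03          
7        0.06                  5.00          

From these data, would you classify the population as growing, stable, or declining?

growing

R0 = Σ lx·mx = 0 + 0 + 0.7654 + 2.6058 + 3.2951 + 3.2868 + 2.1708 + 0.3 = 12.4239
R0 > 1, so the population is growing.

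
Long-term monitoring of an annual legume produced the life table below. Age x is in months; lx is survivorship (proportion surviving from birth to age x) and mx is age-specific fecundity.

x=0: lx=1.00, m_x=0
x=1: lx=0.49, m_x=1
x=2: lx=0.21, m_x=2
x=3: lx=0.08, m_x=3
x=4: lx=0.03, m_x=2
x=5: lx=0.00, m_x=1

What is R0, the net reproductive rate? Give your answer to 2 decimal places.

lx·mx by age: 0, 0.49, 0.42, 0.24, 0.06, 0
R0 = Σ lx·mx = 1.21 → 1.21

1.21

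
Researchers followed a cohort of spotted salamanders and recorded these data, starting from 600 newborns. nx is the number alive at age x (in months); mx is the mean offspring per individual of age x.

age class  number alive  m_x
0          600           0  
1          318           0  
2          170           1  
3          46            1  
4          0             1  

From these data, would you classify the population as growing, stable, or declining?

lx = nx/n0 = nx/600: 1, 0.53, 0.28333…, 0.07667…, 0
R0 = Σ lx·mx = 0 + 0 + 0.283333… + 0.076667… + 0 = 0.36…
R0 < 1, so the population is declining.

declining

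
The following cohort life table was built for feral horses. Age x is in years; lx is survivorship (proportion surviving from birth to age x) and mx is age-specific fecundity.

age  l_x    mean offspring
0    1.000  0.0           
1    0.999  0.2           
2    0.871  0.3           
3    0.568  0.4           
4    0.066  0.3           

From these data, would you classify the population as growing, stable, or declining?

declining

R0 = Σ lx·mx = 0 + 0.1998 + 0.2613 + 0.2272 + 0.0198 = 0.7081
R0 < 1, so the population is declining.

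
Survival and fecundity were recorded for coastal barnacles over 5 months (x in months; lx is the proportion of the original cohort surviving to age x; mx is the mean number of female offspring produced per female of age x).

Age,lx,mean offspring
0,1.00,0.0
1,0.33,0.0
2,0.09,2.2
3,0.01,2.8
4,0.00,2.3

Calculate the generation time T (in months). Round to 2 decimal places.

2.12

lx·mx: 0, 0, 0.198, 0.028, 0 → R0 = 0.226
x·lx·mx: 0, 0, 0.396, 0.084, 0 → Σ = 0.48
T = 0.48 / 0.226 = 2.123894… → 2.12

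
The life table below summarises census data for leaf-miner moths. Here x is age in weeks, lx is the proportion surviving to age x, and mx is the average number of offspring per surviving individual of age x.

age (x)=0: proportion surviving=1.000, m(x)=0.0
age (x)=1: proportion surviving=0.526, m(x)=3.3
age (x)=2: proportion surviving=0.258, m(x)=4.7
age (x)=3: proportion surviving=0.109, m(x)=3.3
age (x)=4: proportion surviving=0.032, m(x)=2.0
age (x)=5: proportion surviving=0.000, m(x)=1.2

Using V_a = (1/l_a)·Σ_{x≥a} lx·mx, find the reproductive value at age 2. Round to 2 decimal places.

6.34

lx·mx for x ≥ 2: 1.2126, 0.3597, 0.064, 0 → sum = 1.6363
V_2 = 1.6363 / l_2 = 1.6363 / 0.258 = 6.342248… → 6.34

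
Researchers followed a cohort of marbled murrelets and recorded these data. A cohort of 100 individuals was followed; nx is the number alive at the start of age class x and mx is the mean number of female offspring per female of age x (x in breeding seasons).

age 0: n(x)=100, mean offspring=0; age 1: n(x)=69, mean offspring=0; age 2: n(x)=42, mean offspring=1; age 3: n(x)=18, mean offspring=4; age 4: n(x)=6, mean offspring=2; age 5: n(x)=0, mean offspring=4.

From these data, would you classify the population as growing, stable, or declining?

growing

lx = nx/n0 = nx/100: 1, 0.69, 0.42, 0.18, 0.06, 0
R0 = Σ lx·mx = 0 + 0 + 0.42 + 0.72 + 0.12 + 0 = 1.26
R0 > 1, so the population is growing.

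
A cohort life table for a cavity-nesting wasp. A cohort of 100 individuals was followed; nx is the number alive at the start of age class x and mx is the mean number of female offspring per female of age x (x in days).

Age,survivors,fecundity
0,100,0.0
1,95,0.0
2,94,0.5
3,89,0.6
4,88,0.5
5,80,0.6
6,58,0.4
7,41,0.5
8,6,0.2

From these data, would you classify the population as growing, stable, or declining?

lx = nx/n0 = nx/100: 1, 0.95, 0.94, 0.89, 0.88, 0.8, 0.58, 0.41, 0.06
R0 = Σ lx·mx = 0 + 0 + 0.47 + 0.534 + 0.44 + 0.48 + 0.232 + 0.205 + 0.012 = 2.373
R0 > 1, so the population is growing.

growing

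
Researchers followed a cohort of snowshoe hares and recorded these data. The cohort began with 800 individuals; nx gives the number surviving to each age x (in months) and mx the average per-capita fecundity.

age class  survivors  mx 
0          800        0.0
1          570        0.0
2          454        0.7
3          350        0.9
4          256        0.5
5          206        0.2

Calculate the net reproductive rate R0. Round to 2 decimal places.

lx = nx/n0 = nx/800: 1, 0.7125, 0.5675, 0.4375, 0.32, 0.2575
lx·mx by age: 0, 0, 0.39725, 0.39375, 0.16, 0.0515
R0 = Σ lx·mx = 1.0025 → 1.00

1.00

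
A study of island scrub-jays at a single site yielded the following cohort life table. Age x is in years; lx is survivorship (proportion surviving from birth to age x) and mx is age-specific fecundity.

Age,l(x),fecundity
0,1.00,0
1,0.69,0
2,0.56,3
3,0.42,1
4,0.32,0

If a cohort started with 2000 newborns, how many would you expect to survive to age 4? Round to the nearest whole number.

640

Expected survivors = N0 · l_4 = 2000 × 0.32 = 640 → 640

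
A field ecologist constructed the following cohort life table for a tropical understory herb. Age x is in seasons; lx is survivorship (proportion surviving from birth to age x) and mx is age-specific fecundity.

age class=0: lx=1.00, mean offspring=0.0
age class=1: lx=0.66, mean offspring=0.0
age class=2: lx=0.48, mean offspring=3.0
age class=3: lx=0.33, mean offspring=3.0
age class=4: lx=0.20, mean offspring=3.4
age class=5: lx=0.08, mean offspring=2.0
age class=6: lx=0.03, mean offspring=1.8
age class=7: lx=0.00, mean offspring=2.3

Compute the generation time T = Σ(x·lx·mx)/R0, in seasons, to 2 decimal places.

lx·mx: 0, 0, 1.44, 0.99, 0.68, 0.16, 0.054, 0 → R0 = 3.324
x·lx·mx: 0, 0, 2.88, 2.97, 2.72, 0.8, 0.324, 0 → Σ = 9.694
T = 9.694 / 3.324 = 2.916366… → 2.92

2.92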